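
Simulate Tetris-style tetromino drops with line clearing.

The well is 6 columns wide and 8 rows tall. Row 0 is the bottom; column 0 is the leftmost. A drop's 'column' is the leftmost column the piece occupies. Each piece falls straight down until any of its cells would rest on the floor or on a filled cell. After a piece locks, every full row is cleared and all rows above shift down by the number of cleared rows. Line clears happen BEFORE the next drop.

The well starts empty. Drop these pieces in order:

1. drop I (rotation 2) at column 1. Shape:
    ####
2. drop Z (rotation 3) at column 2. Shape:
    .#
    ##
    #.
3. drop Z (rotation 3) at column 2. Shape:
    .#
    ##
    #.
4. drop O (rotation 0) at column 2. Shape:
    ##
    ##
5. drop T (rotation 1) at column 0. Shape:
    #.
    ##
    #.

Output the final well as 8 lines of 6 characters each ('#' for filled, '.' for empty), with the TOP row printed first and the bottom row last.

Answer: ..##..
..##..
...#..
..##..
..##..
#.##..
###...
#####.

Derivation:
Drop 1: I rot2 at col 1 lands with bottom-row=0; cleared 0 line(s) (total 0); column heights now [0 1 1 1 1 0], max=1
Drop 2: Z rot3 at col 2 lands with bottom-row=1; cleared 0 line(s) (total 0); column heights now [0 1 3 4 1 0], max=4
Drop 3: Z rot3 at col 2 lands with bottom-row=3; cleared 0 line(s) (total 0); column heights now [0 1 5 6 1 0], max=6
Drop 4: O rot0 at col 2 lands with bottom-row=6; cleared 0 line(s) (total 0); column heights now [0 1 8 8 1 0], max=8
Drop 5: T rot1 at col 0 lands with bottom-row=0; cleared 0 line(s) (total 0); column heights now [3 2 8 8 1 0], max=8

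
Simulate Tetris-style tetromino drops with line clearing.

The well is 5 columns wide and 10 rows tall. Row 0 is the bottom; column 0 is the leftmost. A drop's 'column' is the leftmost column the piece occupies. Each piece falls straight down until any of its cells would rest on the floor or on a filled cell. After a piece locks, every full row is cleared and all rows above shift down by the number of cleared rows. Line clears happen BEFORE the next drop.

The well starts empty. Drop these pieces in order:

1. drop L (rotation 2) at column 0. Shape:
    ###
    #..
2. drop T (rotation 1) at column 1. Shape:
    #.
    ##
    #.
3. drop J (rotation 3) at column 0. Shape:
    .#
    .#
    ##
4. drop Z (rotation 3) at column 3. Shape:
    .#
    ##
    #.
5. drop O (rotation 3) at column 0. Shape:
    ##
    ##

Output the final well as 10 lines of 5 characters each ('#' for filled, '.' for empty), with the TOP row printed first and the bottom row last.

Drop 1: L rot2 at col 0 lands with bottom-row=0; cleared 0 line(s) (total 0); column heights now [2 2 2 0 0], max=2
Drop 2: T rot1 at col 1 lands with bottom-row=2; cleared 0 line(s) (total 0); column heights now [2 5 4 0 0], max=5
Drop 3: J rot3 at col 0 lands with bottom-row=5; cleared 0 line(s) (total 0); column heights now [6 8 4 0 0], max=8
Drop 4: Z rot3 at col 3 lands with bottom-row=0; cleared 1 line(s) (total 1); column heights now [5 7 3 1 2], max=7
Drop 5: O rot3 at col 0 lands with bottom-row=7; cleared 0 line(s) (total 1); column heights now [9 9 3 1 2], max=9

Answer: .....
##...
##...
.#...
.#...
##...
.#...
.##..
.#..#
#..#.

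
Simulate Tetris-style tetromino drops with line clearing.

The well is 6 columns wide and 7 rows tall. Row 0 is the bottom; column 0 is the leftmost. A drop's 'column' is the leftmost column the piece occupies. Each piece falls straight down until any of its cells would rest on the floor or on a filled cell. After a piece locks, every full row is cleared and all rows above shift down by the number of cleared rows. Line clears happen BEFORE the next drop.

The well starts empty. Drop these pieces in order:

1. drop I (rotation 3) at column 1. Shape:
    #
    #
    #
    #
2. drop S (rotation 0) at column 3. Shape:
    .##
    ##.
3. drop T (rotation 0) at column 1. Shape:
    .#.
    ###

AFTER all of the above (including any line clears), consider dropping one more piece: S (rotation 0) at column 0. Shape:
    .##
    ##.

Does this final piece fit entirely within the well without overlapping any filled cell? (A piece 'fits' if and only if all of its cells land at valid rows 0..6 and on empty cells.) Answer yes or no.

Answer: yes

Derivation:
Drop 1: I rot3 at col 1 lands with bottom-row=0; cleared 0 line(s) (total 0); column heights now [0 4 0 0 0 0], max=4
Drop 2: S rot0 at col 3 lands with bottom-row=0; cleared 0 line(s) (total 0); column heights now [0 4 0 1 2 2], max=4
Drop 3: T rot0 at col 1 lands with bottom-row=4; cleared 0 line(s) (total 0); column heights now [0 5 6 5 2 2], max=6
Test piece S rot0 at col 0 (width 3): heights before test = [0 5 6 5 2 2]; fits = True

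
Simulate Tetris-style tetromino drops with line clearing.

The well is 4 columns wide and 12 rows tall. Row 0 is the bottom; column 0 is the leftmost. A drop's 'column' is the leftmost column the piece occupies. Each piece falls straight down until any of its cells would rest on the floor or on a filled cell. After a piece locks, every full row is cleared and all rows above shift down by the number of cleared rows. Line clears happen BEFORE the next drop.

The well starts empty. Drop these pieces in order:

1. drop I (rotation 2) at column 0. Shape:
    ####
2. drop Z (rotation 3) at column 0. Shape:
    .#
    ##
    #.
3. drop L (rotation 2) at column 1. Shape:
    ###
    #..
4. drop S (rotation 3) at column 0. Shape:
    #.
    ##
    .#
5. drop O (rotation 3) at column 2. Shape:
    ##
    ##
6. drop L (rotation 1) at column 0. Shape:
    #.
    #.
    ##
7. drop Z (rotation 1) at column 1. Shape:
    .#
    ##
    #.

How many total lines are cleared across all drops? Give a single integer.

Answer: 2

Derivation:
Drop 1: I rot2 at col 0 lands with bottom-row=0; cleared 1 line(s) (total 1); column heights now [0 0 0 0], max=0
Drop 2: Z rot3 at col 0 lands with bottom-row=0; cleared 0 line(s) (total 1); column heights now [2 3 0 0], max=3
Drop 3: L rot2 at col 1 lands with bottom-row=3; cleared 0 line(s) (total 1); column heights now [2 5 5 5], max=5
Drop 4: S rot3 at col 0 lands with bottom-row=5; cleared 0 line(s) (total 1); column heights now [8 7 5 5], max=8
Drop 5: O rot3 at col 2 lands with bottom-row=5; cleared 1 line(s) (total 2); column heights now [7 6 6 6], max=7
Drop 6: L rot1 at col 0 lands with bottom-row=7; cleared 0 line(s) (total 2); column heights now [10 8 6 6], max=10
Drop 7: Z rot1 at col 1 lands with bottom-row=8; cleared 0 line(s) (total 2); column heights now [10 10 11 6], max=11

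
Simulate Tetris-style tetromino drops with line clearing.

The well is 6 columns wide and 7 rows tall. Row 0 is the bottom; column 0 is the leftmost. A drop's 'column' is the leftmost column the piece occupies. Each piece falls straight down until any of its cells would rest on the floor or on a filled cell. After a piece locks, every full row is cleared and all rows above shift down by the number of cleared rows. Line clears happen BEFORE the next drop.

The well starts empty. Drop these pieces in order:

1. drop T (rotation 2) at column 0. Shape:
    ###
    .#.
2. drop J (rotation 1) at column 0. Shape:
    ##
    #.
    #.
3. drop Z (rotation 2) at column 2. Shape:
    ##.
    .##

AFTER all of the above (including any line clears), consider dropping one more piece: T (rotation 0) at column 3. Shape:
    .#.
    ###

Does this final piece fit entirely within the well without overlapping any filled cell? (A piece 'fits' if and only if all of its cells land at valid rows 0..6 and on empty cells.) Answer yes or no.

Drop 1: T rot2 at col 0 lands with bottom-row=0; cleared 0 line(s) (total 0); column heights now [2 2 2 0 0 0], max=2
Drop 2: J rot1 at col 0 lands with bottom-row=2; cleared 0 line(s) (total 0); column heights now [5 5 2 0 0 0], max=5
Drop 3: Z rot2 at col 2 lands with bottom-row=1; cleared 0 line(s) (total 0); column heights now [5 5 3 3 2 0], max=5
Test piece T rot0 at col 3 (width 3): heights before test = [5 5 3 3 2 0]; fits = True

Answer: yes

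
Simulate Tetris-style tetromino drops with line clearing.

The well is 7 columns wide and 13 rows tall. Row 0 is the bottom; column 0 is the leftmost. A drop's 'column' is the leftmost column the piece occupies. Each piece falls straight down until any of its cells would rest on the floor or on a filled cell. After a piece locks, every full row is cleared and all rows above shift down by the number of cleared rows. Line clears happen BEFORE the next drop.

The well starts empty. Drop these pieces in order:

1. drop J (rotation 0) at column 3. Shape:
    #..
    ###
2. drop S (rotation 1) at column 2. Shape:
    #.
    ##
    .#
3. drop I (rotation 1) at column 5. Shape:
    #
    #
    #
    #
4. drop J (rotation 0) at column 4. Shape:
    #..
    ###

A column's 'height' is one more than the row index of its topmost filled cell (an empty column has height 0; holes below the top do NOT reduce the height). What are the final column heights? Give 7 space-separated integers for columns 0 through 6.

Drop 1: J rot0 at col 3 lands with bottom-row=0; cleared 0 line(s) (total 0); column heights now [0 0 0 2 1 1 0], max=2
Drop 2: S rot1 at col 2 lands with bottom-row=2; cleared 0 line(s) (total 0); column heights now [0 0 5 4 1 1 0], max=5
Drop 3: I rot1 at col 5 lands with bottom-row=1; cleared 0 line(s) (total 0); column heights now [0 0 5 4 1 5 0], max=5
Drop 4: J rot0 at col 4 lands with bottom-row=5; cleared 0 line(s) (total 0); column heights now [0 0 5 4 7 6 6], max=7

Answer: 0 0 5 4 7 6 6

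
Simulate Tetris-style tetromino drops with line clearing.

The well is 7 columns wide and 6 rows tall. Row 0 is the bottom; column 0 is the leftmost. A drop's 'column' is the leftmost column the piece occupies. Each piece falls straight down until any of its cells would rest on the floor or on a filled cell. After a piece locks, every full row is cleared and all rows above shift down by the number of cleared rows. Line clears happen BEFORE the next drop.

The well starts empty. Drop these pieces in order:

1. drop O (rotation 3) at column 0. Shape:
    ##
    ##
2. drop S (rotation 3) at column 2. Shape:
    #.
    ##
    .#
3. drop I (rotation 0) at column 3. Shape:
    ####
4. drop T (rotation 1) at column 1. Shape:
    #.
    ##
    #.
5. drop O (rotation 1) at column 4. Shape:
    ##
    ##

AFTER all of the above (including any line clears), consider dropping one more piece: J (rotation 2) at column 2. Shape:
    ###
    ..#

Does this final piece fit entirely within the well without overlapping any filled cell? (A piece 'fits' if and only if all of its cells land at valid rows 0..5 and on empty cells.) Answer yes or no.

Drop 1: O rot3 at col 0 lands with bottom-row=0; cleared 0 line(s) (total 0); column heights now [2 2 0 0 0 0 0], max=2
Drop 2: S rot3 at col 2 lands with bottom-row=0; cleared 0 line(s) (total 0); column heights now [2 2 3 2 0 0 0], max=3
Drop 3: I rot0 at col 3 lands with bottom-row=2; cleared 0 line(s) (total 0); column heights now [2 2 3 3 3 3 3], max=3
Drop 4: T rot1 at col 1 lands with bottom-row=2; cleared 0 line(s) (total 0); column heights now [2 5 4 3 3 3 3], max=5
Drop 5: O rot1 at col 4 lands with bottom-row=3; cleared 0 line(s) (total 0); column heights now [2 5 4 3 5 5 3], max=5
Test piece J rot2 at col 2 (width 3): heights before test = [2 5 4 3 5 5 3]; fits = False

Answer: no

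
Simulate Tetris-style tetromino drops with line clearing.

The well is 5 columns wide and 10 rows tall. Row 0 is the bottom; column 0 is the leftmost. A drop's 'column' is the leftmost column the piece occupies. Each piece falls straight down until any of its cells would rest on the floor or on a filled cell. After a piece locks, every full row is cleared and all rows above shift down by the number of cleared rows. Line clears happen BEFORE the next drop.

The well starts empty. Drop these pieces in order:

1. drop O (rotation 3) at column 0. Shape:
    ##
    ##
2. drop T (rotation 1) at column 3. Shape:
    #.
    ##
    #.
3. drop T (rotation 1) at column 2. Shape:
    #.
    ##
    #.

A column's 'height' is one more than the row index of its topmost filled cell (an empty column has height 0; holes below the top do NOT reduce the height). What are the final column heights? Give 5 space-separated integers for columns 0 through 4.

Answer: 2 2 5 4 2

Derivation:
Drop 1: O rot3 at col 0 lands with bottom-row=0; cleared 0 line(s) (total 0); column heights now [2 2 0 0 0], max=2
Drop 2: T rot1 at col 3 lands with bottom-row=0; cleared 0 line(s) (total 0); column heights now [2 2 0 3 2], max=3
Drop 3: T rot1 at col 2 lands with bottom-row=2; cleared 0 line(s) (total 0); column heights now [2 2 5 4 2], max=5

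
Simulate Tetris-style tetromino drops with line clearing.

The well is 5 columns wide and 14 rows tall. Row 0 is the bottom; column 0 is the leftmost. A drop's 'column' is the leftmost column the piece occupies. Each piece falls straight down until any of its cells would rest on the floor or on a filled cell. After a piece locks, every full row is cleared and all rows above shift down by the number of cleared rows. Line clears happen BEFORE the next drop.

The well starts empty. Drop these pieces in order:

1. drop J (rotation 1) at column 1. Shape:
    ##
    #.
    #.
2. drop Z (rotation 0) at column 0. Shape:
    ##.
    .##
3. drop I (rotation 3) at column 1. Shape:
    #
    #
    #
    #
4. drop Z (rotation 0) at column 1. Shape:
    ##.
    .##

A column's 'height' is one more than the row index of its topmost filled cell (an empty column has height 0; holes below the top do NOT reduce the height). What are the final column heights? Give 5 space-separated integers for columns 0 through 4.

Drop 1: J rot1 at col 1 lands with bottom-row=0; cleared 0 line(s) (total 0); column heights now [0 3 3 0 0], max=3
Drop 2: Z rot0 at col 0 lands with bottom-row=3; cleared 0 line(s) (total 0); column heights now [5 5 4 0 0], max=5
Drop 3: I rot3 at col 1 lands with bottom-row=5; cleared 0 line(s) (total 0); column heights now [5 9 4 0 0], max=9
Drop 4: Z rot0 at col 1 lands with bottom-row=8; cleared 0 line(s) (total 0); column heights now [5 10 10 9 0], max=10

Answer: 5 10 10 9 0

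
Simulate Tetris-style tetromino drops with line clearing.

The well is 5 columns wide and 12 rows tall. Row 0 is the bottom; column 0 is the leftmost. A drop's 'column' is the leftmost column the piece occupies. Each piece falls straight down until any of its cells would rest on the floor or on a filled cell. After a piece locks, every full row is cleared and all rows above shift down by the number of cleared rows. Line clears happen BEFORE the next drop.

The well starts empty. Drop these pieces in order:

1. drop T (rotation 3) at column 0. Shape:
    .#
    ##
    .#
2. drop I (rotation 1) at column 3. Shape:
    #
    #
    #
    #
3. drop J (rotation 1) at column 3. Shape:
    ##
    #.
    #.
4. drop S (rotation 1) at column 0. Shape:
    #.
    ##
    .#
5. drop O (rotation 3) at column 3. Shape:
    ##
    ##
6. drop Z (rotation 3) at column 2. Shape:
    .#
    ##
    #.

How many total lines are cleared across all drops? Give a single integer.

Drop 1: T rot3 at col 0 lands with bottom-row=0; cleared 0 line(s) (total 0); column heights now [2 3 0 0 0], max=3
Drop 2: I rot1 at col 3 lands with bottom-row=0; cleared 0 line(s) (total 0); column heights now [2 3 0 4 0], max=4
Drop 3: J rot1 at col 3 lands with bottom-row=4; cleared 0 line(s) (total 0); column heights now [2 3 0 7 7], max=7
Drop 4: S rot1 at col 0 lands with bottom-row=3; cleared 0 line(s) (total 0); column heights now [6 5 0 7 7], max=7
Drop 5: O rot3 at col 3 lands with bottom-row=7; cleared 0 line(s) (total 0); column heights now [6 5 0 9 9], max=9
Drop 6: Z rot3 at col 2 lands with bottom-row=8; cleared 0 line(s) (total 0); column heights now [6 5 10 11 9], max=11

Answer: 0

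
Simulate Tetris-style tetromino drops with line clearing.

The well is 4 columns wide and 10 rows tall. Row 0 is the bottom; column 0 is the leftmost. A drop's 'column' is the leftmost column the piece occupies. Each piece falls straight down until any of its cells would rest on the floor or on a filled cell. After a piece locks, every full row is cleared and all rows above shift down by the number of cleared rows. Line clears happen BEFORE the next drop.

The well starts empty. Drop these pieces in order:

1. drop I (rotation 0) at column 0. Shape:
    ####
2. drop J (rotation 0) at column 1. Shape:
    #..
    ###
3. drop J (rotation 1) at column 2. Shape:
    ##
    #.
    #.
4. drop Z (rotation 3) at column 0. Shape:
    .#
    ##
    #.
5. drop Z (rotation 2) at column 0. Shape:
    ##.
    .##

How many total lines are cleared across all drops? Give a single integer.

Drop 1: I rot0 at col 0 lands with bottom-row=0; cleared 1 line(s) (total 1); column heights now [0 0 0 0], max=0
Drop 2: J rot0 at col 1 lands with bottom-row=0; cleared 0 line(s) (total 1); column heights now [0 2 1 1], max=2
Drop 3: J rot1 at col 2 lands with bottom-row=1; cleared 0 line(s) (total 1); column heights now [0 2 4 4], max=4
Drop 4: Z rot3 at col 0 lands with bottom-row=1; cleared 0 line(s) (total 1); column heights now [3 4 4 4], max=4
Drop 5: Z rot2 at col 0 lands with bottom-row=4; cleared 0 line(s) (total 1); column heights now [6 6 5 4], max=6

Answer: 1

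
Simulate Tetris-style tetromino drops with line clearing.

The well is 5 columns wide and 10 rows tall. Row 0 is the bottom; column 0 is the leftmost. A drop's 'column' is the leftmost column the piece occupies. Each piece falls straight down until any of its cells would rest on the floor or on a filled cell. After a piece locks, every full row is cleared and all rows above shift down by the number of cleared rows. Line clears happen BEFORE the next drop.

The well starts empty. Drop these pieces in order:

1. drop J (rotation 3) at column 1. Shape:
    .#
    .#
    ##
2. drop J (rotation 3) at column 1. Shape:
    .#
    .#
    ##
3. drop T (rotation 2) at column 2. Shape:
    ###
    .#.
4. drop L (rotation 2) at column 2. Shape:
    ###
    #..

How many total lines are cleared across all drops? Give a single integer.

Answer: 0

Derivation:
Drop 1: J rot3 at col 1 lands with bottom-row=0; cleared 0 line(s) (total 0); column heights now [0 1 3 0 0], max=3
Drop 2: J rot3 at col 1 lands with bottom-row=3; cleared 0 line(s) (total 0); column heights now [0 4 6 0 0], max=6
Drop 3: T rot2 at col 2 lands with bottom-row=5; cleared 0 line(s) (total 0); column heights now [0 4 7 7 7], max=7
Drop 4: L rot2 at col 2 lands with bottom-row=7; cleared 0 line(s) (total 0); column heights now [0 4 9 9 9], max=9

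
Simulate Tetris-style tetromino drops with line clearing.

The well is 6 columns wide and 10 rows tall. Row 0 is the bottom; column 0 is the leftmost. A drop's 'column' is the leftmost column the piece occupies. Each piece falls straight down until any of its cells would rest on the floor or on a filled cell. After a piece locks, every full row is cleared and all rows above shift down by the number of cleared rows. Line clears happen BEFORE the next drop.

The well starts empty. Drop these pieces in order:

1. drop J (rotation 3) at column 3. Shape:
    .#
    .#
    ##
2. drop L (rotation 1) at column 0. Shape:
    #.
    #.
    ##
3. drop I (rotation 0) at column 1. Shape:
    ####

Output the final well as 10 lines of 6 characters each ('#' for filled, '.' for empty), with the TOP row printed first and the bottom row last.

Answer: ......
......
......
......
......
......
.####.
#...#.
#...#.
##.##.

Derivation:
Drop 1: J rot3 at col 3 lands with bottom-row=0; cleared 0 line(s) (total 0); column heights now [0 0 0 1 3 0], max=3
Drop 2: L rot1 at col 0 lands with bottom-row=0; cleared 0 line(s) (total 0); column heights now [3 1 0 1 3 0], max=3
Drop 3: I rot0 at col 1 lands with bottom-row=3; cleared 0 line(s) (total 0); column heights now [3 4 4 4 4 0], max=4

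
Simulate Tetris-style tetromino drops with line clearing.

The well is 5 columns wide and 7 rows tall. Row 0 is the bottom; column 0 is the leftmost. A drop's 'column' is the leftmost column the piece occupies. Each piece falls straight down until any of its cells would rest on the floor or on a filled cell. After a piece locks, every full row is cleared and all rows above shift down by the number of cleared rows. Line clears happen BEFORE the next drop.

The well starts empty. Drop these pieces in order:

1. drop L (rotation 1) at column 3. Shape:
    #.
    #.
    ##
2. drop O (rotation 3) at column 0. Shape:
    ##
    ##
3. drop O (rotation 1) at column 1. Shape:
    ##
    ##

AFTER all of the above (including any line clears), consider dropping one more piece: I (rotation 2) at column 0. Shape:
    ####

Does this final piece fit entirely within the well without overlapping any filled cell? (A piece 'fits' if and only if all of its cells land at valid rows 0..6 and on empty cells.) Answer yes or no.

Drop 1: L rot1 at col 3 lands with bottom-row=0; cleared 0 line(s) (total 0); column heights now [0 0 0 3 1], max=3
Drop 2: O rot3 at col 0 lands with bottom-row=0; cleared 0 line(s) (total 0); column heights now [2 2 0 3 1], max=3
Drop 3: O rot1 at col 1 lands with bottom-row=2; cleared 0 line(s) (total 0); column heights now [2 4 4 3 1], max=4
Test piece I rot2 at col 0 (width 4): heights before test = [2 4 4 3 1]; fits = True

Answer: yes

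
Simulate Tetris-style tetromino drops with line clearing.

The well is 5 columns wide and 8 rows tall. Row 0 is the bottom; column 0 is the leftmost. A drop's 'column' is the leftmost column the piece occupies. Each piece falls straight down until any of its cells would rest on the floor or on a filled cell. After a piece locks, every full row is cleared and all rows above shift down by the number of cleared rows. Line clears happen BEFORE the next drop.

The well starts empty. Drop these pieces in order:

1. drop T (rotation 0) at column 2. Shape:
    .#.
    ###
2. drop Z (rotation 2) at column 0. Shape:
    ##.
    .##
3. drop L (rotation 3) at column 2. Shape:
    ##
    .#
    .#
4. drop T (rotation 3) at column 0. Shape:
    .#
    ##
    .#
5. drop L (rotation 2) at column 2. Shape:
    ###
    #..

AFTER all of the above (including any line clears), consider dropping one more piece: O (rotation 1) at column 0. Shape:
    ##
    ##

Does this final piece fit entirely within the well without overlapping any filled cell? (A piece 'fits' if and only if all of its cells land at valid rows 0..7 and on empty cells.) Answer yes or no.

Drop 1: T rot0 at col 2 lands with bottom-row=0; cleared 0 line(s) (total 0); column heights now [0 0 1 2 1], max=2
Drop 2: Z rot2 at col 0 lands with bottom-row=1; cleared 0 line(s) (total 0); column heights now [3 3 2 2 1], max=3
Drop 3: L rot3 at col 2 lands with bottom-row=2; cleared 0 line(s) (total 0); column heights now [3 3 5 5 1], max=5
Drop 4: T rot3 at col 0 lands with bottom-row=3; cleared 0 line(s) (total 0); column heights now [5 6 5 5 1], max=6
Drop 5: L rot2 at col 2 lands with bottom-row=5; cleared 0 line(s) (total 0); column heights now [5 6 7 7 7], max=7
Test piece O rot1 at col 0 (width 2): heights before test = [5 6 7 7 7]; fits = True

Answer: yes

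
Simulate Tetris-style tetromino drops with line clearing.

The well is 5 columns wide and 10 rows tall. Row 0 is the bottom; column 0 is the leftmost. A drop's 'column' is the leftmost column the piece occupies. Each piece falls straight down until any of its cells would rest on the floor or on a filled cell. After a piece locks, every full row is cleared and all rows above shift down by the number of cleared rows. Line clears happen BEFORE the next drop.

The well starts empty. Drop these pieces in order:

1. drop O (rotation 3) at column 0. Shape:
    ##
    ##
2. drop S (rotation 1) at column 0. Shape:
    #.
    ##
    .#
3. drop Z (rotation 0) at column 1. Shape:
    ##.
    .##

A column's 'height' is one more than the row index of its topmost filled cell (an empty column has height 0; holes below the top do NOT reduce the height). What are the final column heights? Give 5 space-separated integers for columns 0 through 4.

Drop 1: O rot3 at col 0 lands with bottom-row=0; cleared 0 line(s) (total 0); column heights now [2 2 0 0 0], max=2
Drop 2: S rot1 at col 0 lands with bottom-row=2; cleared 0 line(s) (total 0); column heights now [5 4 0 0 0], max=5
Drop 3: Z rot0 at col 1 lands with bottom-row=3; cleared 0 line(s) (total 0); column heights now [5 5 5 4 0], max=5

Answer: 5 5 5 4 0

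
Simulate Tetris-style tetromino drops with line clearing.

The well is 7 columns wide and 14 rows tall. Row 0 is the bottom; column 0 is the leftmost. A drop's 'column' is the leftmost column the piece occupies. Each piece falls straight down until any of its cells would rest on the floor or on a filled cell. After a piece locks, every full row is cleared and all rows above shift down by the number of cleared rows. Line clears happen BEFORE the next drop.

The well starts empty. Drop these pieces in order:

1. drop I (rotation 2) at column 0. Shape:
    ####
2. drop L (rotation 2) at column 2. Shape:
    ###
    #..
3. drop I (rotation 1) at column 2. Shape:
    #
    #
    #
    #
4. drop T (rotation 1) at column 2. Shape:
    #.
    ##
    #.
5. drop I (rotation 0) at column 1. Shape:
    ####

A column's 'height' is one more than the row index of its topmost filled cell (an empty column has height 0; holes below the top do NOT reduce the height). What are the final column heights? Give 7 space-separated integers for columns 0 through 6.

Answer: 1 11 11 11 11 0 0

Derivation:
Drop 1: I rot2 at col 0 lands with bottom-row=0; cleared 0 line(s) (total 0); column heights now [1 1 1 1 0 0 0], max=1
Drop 2: L rot2 at col 2 lands with bottom-row=1; cleared 0 line(s) (total 0); column heights now [1 1 3 3 3 0 0], max=3
Drop 3: I rot1 at col 2 lands with bottom-row=3; cleared 0 line(s) (total 0); column heights now [1 1 7 3 3 0 0], max=7
Drop 4: T rot1 at col 2 lands with bottom-row=7; cleared 0 line(s) (total 0); column heights now [1 1 10 9 3 0 0], max=10
Drop 5: I rot0 at col 1 lands with bottom-row=10; cleared 0 line(s) (total 0); column heights now [1 11 11 11 11 0 0], max=11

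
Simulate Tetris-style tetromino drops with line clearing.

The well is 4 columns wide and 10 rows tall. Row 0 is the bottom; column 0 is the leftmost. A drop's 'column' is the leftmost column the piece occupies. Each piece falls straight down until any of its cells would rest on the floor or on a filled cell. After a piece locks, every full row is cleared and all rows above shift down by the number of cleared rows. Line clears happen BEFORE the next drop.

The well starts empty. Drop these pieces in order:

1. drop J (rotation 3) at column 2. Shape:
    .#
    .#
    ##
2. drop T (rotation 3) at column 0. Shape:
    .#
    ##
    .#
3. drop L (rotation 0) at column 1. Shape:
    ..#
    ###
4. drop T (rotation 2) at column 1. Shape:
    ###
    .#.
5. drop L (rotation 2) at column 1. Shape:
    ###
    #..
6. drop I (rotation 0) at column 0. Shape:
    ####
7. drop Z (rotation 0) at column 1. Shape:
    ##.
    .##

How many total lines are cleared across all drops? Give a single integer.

Drop 1: J rot3 at col 2 lands with bottom-row=0; cleared 0 line(s) (total 0); column heights now [0 0 1 3], max=3
Drop 2: T rot3 at col 0 lands with bottom-row=0; cleared 0 line(s) (total 0); column heights now [2 3 1 3], max=3
Drop 3: L rot0 at col 1 lands with bottom-row=3; cleared 0 line(s) (total 0); column heights now [2 4 4 5], max=5
Drop 4: T rot2 at col 1 lands with bottom-row=4; cleared 0 line(s) (total 0); column heights now [2 6 6 6], max=6
Drop 5: L rot2 at col 1 lands with bottom-row=6; cleared 0 line(s) (total 0); column heights now [2 8 8 8], max=8
Drop 6: I rot0 at col 0 lands with bottom-row=8; cleared 1 line(s) (total 1); column heights now [2 8 8 8], max=8
Drop 7: Z rot0 at col 1 lands with bottom-row=8; cleared 0 line(s) (total 1); column heights now [2 10 10 9], max=10

Answer: 1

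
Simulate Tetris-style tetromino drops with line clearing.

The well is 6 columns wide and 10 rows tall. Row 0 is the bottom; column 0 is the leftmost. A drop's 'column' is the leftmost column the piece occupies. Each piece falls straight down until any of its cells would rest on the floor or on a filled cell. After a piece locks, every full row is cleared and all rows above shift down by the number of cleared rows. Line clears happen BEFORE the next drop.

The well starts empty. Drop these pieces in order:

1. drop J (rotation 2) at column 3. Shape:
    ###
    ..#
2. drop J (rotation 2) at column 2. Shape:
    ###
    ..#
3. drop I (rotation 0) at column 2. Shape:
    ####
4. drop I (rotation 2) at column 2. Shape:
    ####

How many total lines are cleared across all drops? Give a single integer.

Drop 1: J rot2 at col 3 lands with bottom-row=0; cleared 0 line(s) (total 0); column heights now [0 0 0 2 2 2], max=2
Drop 2: J rot2 at col 2 lands with bottom-row=2; cleared 0 line(s) (total 0); column heights now [0 0 4 4 4 2], max=4
Drop 3: I rot0 at col 2 lands with bottom-row=4; cleared 0 line(s) (total 0); column heights now [0 0 5 5 5 5], max=5
Drop 4: I rot2 at col 2 lands with bottom-row=5; cleared 0 line(s) (total 0); column heights now [0 0 6 6 6 6], max=6

Answer: 0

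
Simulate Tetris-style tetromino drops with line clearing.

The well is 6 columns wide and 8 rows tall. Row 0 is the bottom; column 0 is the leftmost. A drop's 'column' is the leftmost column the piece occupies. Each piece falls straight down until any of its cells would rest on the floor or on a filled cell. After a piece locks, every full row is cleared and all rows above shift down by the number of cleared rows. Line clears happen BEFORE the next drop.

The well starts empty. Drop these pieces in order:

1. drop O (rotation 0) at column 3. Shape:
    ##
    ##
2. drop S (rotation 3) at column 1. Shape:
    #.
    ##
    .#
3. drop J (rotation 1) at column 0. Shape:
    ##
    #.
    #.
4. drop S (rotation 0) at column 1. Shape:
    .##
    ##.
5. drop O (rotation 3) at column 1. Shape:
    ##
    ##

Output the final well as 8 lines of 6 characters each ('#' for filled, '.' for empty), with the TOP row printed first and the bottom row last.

Answer: .##...
.##...
..##..
.##...
##....
##....
#####.
..###.

Derivation:
Drop 1: O rot0 at col 3 lands with bottom-row=0; cleared 0 line(s) (total 0); column heights now [0 0 0 2 2 0], max=2
Drop 2: S rot3 at col 1 lands with bottom-row=0; cleared 0 line(s) (total 0); column heights now [0 3 2 2 2 0], max=3
Drop 3: J rot1 at col 0 lands with bottom-row=1; cleared 0 line(s) (total 0); column heights now [4 4 2 2 2 0], max=4
Drop 4: S rot0 at col 1 lands with bottom-row=4; cleared 0 line(s) (total 0); column heights now [4 5 6 6 2 0], max=6
Drop 5: O rot3 at col 1 lands with bottom-row=6; cleared 0 line(s) (total 0); column heights now [4 8 8 6 2 0], max=8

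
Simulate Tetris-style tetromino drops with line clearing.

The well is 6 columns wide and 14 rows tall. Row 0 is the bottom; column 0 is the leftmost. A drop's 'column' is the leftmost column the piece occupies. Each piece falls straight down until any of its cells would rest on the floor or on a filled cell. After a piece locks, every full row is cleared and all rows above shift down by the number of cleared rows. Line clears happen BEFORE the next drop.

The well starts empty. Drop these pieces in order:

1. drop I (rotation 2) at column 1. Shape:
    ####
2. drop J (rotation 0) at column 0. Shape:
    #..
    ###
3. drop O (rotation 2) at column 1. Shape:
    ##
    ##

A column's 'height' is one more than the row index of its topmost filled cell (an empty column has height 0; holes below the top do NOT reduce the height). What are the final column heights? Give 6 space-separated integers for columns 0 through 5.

Answer: 3 4 4 1 1 0

Derivation:
Drop 1: I rot2 at col 1 lands with bottom-row=0; cleared 0 line(s) (total 0); column heights now [0 1 1 1 1 0], max=1
Drop 2: J rot0 at col 0 lands with bottom-row=1; cleared 0 line(s) (total 0); column heights now [3 2 2 1 1 0], max=3
Drop 3: O rot2 at col 1 lands with bottom-row=2; cleared 0 line(s) (total 0); column heights now [3 4 4 1 1 0], max=4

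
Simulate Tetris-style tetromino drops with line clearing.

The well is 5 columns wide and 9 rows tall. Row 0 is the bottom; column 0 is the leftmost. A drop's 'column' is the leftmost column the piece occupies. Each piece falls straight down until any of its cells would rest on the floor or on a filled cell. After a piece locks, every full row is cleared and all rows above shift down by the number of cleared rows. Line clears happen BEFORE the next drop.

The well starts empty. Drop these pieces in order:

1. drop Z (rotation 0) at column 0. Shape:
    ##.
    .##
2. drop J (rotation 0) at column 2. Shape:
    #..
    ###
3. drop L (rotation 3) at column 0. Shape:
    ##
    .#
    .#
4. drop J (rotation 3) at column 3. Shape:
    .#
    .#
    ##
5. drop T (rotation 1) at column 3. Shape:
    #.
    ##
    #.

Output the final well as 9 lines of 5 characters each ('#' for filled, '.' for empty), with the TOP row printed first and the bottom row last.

Drop 1: Z rot0 at col 0 lands with bottom-row=0; cleared 0 line(s) (total 0); column heights now [2 2 1 0 0], max=2
Drop 2: J rot0 at col 2 lands with bottom-row=1; cleared 1 line(s) (total 1); column heights now [0 1 2 0 0], max=2
Drop 3: L rot3 at col 0 lands with bottom-row=1; cleared 0 line(s) (total 1); column heights now [4 4 2 0 0], max=4
Drop 4: J rot3 at col 3 lands with bottom-row=0; cleared 0 line(s) (total 1); column heights now [4 4 2 1 3], max=4
Drop 5: T rot1 at col 3 lands with bottom-row=2; cleared 0 line(s) (total 1); column heights now [4 4 2 5 4], max=5

Answer: .....
.....
.....
.....
...#.
##.##
.#.##
.##.#
.####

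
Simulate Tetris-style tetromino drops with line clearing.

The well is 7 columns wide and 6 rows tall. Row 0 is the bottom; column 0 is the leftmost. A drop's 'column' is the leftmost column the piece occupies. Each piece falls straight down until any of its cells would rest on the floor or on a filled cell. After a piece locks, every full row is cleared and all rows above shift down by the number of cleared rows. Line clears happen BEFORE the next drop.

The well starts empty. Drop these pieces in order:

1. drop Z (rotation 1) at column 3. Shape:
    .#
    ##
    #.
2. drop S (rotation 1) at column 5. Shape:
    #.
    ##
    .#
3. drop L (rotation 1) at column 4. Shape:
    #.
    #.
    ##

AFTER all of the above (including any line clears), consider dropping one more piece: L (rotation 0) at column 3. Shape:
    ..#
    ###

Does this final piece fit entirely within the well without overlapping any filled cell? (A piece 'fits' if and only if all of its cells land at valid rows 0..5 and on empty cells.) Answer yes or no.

Answer: no

Derivation:
Drop 1: Z rot1 at col 3 lands with bottom-row=0; cleared 0 line(s) (total 0); column heights now [0 0 0 2 3 0 0], max=3
Drop 2: S rot1 at col 5 lands with bottom-row=0; cleared 0 line(s) (total 0); column heights now [0 0 0 2 3 3 2], max=3
Drop 3: L rot1 at col 4 lands with bottom-row=3; cleared 0 line(s) (total 0); column heights now [0 0 0 2 6 4 2], max=6
Test piece L rot0 at col 3 (width 3): heights before test = [0 0 0 2 6 4 2]; fits = False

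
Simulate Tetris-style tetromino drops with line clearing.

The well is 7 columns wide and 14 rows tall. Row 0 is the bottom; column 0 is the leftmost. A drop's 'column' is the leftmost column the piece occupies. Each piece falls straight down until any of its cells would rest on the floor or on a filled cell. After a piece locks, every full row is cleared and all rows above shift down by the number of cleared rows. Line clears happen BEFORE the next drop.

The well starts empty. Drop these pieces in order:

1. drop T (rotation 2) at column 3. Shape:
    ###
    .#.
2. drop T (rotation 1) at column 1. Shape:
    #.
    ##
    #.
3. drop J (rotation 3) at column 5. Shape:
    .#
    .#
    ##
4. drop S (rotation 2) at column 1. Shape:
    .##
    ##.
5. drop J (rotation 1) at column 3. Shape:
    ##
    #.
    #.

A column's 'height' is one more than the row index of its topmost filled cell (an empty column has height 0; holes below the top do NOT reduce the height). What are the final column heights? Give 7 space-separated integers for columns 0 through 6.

Answer: 0 4 5 8 8 3 5

Derivation:
Drop 1: T rot2 at col 3 lands with bottom-row=0; cleared 0 line(s) (total 0); column heights now [0 0 0 2 2 2 0], max=2
Drop 2: T rot1 at col 1 lands with bottom-row=0; cleared 0 line(s) (total 0); column heights now [0 3 2 2 2 2 0], max=3
Drop 3: J rot3 at col 5 lands with bottom-row=2; cleared 0 line(s) (total 0); column heights now [0 3 2 2 2 3 5], max=5
Drop 4: S rot2 at col 1 lands with bottom-row=3; cleared 0 line(s) (total 0); column heights now [0 4 5 5 2 3 5], max=5
Drop 5: J rot1 at col 3 lands with bottom-row=5; cleared 0 line(s) (total 0); column heights now [0 4 5 8 8 3 5], max=8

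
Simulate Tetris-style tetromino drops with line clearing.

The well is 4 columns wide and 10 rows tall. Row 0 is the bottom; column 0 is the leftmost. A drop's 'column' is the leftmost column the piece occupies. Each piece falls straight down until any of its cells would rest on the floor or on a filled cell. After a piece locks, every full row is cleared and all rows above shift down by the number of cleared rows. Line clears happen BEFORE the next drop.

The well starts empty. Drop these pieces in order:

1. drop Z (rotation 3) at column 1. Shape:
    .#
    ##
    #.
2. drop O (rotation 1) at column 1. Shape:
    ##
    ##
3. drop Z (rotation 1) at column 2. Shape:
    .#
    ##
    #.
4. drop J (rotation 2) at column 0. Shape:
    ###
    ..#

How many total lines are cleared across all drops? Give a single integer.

Drop 1: Z rot3 at col 1 lands with bottom-row=0; cleared 0 line(s) (total 0); column heights now [0 2 3 0], max=3
Drop 2: O rot1 at col 1 lands with bottom-row=3; cleared 0 line(s) (total 0); column heights now [0 5 5 0], max=5
Drop 3: Z rot1 at col 2 lands with bottom-row=5; cleared 0 line(s) (total 0); column heights now [0 5 7 8], max=8
Drop 4: J rot2 at col 0 lands with bottom-row=7; cleared 0 line(s) (total 0); column heights now [9 9 9 8], max=9

Answer: 0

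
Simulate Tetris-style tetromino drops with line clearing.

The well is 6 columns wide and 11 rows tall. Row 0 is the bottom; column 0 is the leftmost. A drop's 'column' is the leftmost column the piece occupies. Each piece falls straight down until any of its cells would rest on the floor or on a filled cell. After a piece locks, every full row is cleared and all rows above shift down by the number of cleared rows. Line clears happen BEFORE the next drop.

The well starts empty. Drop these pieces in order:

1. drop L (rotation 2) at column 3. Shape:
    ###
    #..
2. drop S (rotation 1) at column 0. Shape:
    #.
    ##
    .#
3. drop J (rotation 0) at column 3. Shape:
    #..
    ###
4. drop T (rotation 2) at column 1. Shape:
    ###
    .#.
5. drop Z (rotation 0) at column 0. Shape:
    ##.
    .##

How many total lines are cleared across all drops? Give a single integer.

Drop 1: L rot2 at col 3 lands with bottom-row=0; cleared 0 line(s) (total 0); column heights now [0 0 0 2 2 2], max=2
Drop 2: S rot1 at col 0 lands with bottom-row=0; cleared 0 line(s) (total 0); column heights now [3 2 0 2 2 2], max=3
Drop 3: J rot0 at col 3 lands with bottom-row=2; cleared 0 line(s) (total 0); column heights now [3 2 0 4 3 3], max=4
Drop 4: T rot2 at col 1 lands with bottom-row=3; cleared 0 line(s) (total 0); column heights now [3 5 5 5 3 3], max=5
Drop 5: Z rot0 at col 0 lands with bottom-row=5; cleared 0 line(s) (total 0); column heights now [7 7 6 5 3 3], max=7

Answer: 0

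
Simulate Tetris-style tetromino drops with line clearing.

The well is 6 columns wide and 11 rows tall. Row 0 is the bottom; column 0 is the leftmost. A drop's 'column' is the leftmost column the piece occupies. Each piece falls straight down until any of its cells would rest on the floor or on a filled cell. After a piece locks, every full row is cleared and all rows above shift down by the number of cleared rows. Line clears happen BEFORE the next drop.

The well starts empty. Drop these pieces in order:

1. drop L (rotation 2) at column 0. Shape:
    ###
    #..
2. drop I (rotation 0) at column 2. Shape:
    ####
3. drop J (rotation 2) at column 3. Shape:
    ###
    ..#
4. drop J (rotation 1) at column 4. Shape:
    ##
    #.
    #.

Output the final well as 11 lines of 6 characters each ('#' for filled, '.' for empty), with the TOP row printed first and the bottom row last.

Answer: ......
......
......
....##
....#.
....#.
...###
.....#
..####
###...
#.....

Derivation:
Drop 1: L rot2 at col 0 lands with bottom-row=0; cleared 0 line(s) (total 0); column heights now [2 2 2 0 0 0], max=2
Drop 2: I rot0 at col 2 lands with bottom-row=2; cleared 0 line(s) (total 0); column heights now [2 2 3 3 3 3], max=3
Drop 3: J rot2 at col 3 lands with bottom-row=3; cleared 0 line(s) (total 0); column heights now [2 2 3 5 5 5], max=5
Drop 4: J rot1 at col 4 lands with bottom-row=5; cleared 0 line(s) (total 0); column heights now [2 2 3 5 8 8], max=8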